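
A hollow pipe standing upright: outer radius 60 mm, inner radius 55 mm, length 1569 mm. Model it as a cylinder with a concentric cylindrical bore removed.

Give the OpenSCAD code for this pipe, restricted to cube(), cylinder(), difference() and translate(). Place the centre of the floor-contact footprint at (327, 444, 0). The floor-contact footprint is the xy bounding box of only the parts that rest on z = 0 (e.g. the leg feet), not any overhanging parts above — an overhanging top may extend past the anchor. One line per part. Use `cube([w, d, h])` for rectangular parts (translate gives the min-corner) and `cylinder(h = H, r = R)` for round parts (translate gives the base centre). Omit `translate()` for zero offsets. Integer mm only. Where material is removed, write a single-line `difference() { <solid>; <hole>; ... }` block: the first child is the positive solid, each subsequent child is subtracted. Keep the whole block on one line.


difference() { translate([327, 444, 0]) cylinder(h = 1569, r = 60); translate([327, 444, 0]) cylinder(h = 1569, r = 55); }


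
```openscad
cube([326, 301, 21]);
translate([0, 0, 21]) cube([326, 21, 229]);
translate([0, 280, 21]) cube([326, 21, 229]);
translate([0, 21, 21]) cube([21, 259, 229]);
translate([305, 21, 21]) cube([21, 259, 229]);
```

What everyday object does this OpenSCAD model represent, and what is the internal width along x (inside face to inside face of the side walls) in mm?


An open box. The internal width is 284 mm.

A 326×301 base slab with four walls standing on it — an open box. The base is 326 mm wide and the walls are 21 mm thick, so the internal width is 326 − 2 × 21 = 284 mm.


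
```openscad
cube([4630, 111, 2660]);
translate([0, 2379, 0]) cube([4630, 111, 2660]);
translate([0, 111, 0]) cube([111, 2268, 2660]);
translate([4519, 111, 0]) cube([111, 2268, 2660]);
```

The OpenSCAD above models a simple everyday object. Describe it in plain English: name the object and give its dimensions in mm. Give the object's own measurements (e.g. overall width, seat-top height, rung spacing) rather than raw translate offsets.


The wall frame of a small rectangular building: four walls, each 2660 mm tall and 111 mm thick, enclosing a footprint 4630 mm (x) by 2490 mm (y) outside-to-outside, with no floor or roof. The front and back walls (the −y and +y sides) span the full width; the two side walls fit between them.


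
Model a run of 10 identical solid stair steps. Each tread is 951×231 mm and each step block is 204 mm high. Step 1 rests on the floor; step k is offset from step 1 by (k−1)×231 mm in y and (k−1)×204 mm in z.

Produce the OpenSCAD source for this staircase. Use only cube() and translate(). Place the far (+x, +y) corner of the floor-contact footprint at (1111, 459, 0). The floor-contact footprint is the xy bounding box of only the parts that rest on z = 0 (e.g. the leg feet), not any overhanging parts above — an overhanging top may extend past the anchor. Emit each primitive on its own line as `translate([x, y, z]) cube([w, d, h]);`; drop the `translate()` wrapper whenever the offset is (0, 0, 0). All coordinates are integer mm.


translate([160, 228, 0]) cube([951, 231, 204]);
translate([160, 459, 204]) cube([951, 231, 204]);
translate([160, 690, 408]) cube([951, 231, 204]);
translate([160, 921, 612]) cube([951, 231, 204]);
translate([160, 1152, 816]) cube([951, 231, 204]);
translate([160, 1383, 1020]) cube([951, 231, 204]);
translate([160, 1614, 1224]) cube([951, 231, 204]);
translate([160, 1845, 1428]) cube([951, 231, 204]);
translate([160, 2076, 1632]) cube([951, 231, 204]);
translate([160, 2307, 1836]) cube([951, 231, 204]);


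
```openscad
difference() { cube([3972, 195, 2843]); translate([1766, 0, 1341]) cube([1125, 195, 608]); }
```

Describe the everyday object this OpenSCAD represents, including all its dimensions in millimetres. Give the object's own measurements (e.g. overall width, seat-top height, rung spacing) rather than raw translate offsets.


A wall 3972 mm long (x), 195 mm thick (y), 2843 mm tall, with a rectangular window opening cut through it. The opening is 1125 mm wide and 608 mm tall; its sill is at z = 1341 mm and its near (−x) edge is 1766 mm from the wall's −x end. The opening passes through the full wall thickness.


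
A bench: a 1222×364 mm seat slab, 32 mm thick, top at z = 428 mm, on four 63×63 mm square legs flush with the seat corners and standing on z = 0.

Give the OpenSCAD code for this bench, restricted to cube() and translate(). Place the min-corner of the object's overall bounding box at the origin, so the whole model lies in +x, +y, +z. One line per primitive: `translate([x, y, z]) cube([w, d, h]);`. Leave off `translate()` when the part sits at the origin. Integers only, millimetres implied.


// leg_h = 428 − 32 = 396
translate([0, 0, 396]) cube([1222, 364, 32]);
cube([63, 63, 396]);
translate([0, 301, 0]) cube([63, 63, 396]);
translate([1159, 0, 0]) cube([63, 63, 396]);
translate([1159, 301, 0]) cube([63, 63, 396]);


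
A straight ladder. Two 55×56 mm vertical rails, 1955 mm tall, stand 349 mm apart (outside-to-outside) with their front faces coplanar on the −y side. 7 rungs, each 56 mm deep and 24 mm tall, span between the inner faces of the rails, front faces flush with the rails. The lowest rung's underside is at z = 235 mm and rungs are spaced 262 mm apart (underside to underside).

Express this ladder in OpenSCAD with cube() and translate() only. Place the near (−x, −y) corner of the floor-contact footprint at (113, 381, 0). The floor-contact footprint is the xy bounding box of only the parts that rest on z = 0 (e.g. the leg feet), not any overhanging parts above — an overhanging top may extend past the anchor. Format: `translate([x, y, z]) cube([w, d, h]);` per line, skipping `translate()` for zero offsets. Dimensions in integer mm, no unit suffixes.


// rung span = 349 - 2*55 = 239
// rung[k] z = 235 + k*262
translate([113, 381, 0]) cube([55, 56, 1955]);
translate([407, 381, 0]) cube([55, 56, 1955]);
translate([168, 381, 235]) cube([239, 56, 24]);
translate([168, 381, 497]) cube([239, 56, 24]);
translate([168, 381, 759]) cube([239, 56, 24]);
translate([168, 381, 1021]) cube([239, 56, 24]);
translate([168, 381, 1283]) cube([239, 56, 24]);
translate([168, 381, 1545]) cube([239, 56, 24]);
translate([168, 381, 1807]) cube([239, 56, 24]);


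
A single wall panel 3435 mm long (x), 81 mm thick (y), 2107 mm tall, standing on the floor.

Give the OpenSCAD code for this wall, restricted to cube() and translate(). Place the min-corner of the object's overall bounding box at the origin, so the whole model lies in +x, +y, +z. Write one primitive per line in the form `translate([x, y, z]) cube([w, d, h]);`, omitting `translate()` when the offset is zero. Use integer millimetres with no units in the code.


cube([3435, 81, 2107]);


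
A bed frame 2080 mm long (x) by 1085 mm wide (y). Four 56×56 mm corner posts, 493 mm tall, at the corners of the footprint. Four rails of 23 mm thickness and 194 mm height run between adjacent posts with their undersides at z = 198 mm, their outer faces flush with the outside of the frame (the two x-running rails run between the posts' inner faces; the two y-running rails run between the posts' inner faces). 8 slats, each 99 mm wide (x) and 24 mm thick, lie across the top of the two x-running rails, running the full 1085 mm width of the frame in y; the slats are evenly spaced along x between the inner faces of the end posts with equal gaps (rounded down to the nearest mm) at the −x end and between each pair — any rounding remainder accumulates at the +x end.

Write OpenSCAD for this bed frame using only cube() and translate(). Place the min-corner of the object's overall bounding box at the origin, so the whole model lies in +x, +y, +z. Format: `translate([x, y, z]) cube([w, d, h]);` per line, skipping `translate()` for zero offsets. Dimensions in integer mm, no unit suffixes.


// slat z = rail_z + rail_h = 198 + 194 = 392
// slat gap = ⌊(1968 − 8·99) / 9⌋ = 130
cube([56, 56, 493]);
translate([0, 1029, 0]) cube([56, 56, 493]);
translate([2024, 0, 0]) cube([56, 56, 493]);
translate([2024, 1029, 0]) cube([56, 56, 493]);
translate([56, 0, 198]) cube([1968, 23, 194]);
translate([56, 1062, 198]) cube([1968, 23, 194]);
translate([0, 56, 198]) cube([23, 973, 194]);
translate([2057, 56, 198]) cube([23, 973, 194]);
translate([186, 0, 392]) cube([99, 1085, 24]);
translate([415, 0, 392]) cube([99, 1085, 24]);
translate([644, 0, 392]) cube([99, 1085, 24]);
translate([873, 0, 392]) cube([99, 1085, 24]);
translate([1102, 0, 392]) cube([99, 1085, 24]);
translate([1331, 0, 392]) cube([99, 1085, 24]);
translate([1560, 0, 392]) cube([99, 1085, 24]);
translate([1789, 0, 392]) cube([99, 1085, 24]);


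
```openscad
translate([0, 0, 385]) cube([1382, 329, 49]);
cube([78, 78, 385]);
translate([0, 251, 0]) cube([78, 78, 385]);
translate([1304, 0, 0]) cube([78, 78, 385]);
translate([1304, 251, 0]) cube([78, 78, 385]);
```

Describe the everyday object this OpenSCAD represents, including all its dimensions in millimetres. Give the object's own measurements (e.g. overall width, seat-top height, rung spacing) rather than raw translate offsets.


A long wooden bench with a 1382 mm (x) × 329 mm (y) seat, 49 mm thick, its top surface 434 mm above the floor. Four 78 mm square legs at the seat corners, flush with the edges, run from z = 0 to the seat underside.


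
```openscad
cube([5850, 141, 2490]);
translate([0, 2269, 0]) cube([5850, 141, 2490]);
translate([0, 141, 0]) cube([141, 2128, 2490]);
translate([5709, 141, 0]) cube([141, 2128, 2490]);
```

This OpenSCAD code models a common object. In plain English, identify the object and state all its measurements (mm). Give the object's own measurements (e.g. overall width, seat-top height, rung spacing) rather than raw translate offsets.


The wall frame of a small rectangular building: four walls, each 2490 mm tall and 141 mm thick, enclosing a footprint 5850 mm (x) by 2410 mm (y) outside-to-outside, with no floor or roof. The front and back walls (the −y and +y sides) span the full width; the two side walls fit between them.


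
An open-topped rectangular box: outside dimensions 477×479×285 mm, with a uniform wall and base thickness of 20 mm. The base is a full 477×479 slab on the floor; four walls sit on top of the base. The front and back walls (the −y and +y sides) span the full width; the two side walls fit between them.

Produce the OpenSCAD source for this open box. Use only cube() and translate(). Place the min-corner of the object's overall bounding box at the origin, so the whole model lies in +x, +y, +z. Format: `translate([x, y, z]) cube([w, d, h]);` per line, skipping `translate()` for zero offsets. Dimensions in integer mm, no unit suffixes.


cube([477, 479, 20]);
translate([0, 0, 20]) cube([477, 20, 265]);
translate([0, 459, 20]) cube([477, 20, 265]);
translate([0, 20, 20]) cube([20, 439, 265]);
translate([457, 20, 20]) cube([20, 439, 265]);


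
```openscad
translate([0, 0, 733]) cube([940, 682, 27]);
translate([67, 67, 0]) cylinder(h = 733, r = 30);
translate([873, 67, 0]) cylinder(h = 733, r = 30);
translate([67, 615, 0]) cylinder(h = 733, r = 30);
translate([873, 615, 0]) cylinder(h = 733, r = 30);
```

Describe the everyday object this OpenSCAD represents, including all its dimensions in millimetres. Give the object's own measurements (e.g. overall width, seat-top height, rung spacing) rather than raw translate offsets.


A rectangular dining table. The top is 940×682×27 mm with its upper surface at z = 760 mm. It stands on four round legs of 60 mm diameter, each leg's bounding box inset 37 mm from the nearest pair of top edges, running from the floor to the underside of the top.


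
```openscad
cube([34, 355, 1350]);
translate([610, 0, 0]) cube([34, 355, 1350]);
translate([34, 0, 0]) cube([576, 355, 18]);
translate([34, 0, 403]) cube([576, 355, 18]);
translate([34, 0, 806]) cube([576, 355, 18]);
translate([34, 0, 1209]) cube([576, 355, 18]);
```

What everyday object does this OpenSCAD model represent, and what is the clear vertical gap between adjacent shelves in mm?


A bookshelf. The clear shelf gap is 385 mm.

Two tall side panels with 4 horizontal boards between them — a bookshelf. The first two shelf undersides are at z = 0 and z = 403; with shelf thickness 18, the clear gap is 403 − 0 − 18 = 385 mm.


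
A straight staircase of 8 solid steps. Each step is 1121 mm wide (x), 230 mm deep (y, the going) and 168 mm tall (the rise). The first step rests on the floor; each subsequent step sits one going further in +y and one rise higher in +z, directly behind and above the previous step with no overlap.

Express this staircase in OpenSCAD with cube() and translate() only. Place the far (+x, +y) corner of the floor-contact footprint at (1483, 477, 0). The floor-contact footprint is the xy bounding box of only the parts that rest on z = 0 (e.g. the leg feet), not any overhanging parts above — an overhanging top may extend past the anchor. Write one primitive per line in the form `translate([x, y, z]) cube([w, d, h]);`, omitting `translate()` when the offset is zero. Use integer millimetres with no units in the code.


translate([362, 247, 0]) cube([1121, 230, 168]);
translate([362, 477, 168]) cube([1121, 230, 168]);
translate([362, 707, 336]) cube([1121, 230, 168]);
translate([362, 937, 504]) cube([1121, 230, 168]);
translate([362, 1167, 672]) cube([1121, 230, 168]);
translate([362, 1397, 840]) cube([1121, 230, 168]);
translate([362, 1627, 1008]) cube([1121, 230, 168]);
translate([362, 1857, 1176]) cube([1121, 230, 168]);


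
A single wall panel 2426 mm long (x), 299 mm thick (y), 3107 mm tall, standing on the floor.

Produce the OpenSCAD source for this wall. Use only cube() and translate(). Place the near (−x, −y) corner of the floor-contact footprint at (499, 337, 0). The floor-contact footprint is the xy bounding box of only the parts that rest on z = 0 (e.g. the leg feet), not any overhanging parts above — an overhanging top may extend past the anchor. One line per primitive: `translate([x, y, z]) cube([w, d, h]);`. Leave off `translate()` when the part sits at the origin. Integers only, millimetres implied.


translate([499, 337, 0]) cube([2426, 299, 3107]);


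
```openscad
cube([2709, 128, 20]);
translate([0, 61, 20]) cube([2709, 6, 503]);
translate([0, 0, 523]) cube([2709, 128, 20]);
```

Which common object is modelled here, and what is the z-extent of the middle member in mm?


An I-beam. The web height is 503 mm.

Two wide flanges with a thin centred web — an I-beam. Overall 543 mm minus two 20 mm flanges gives a web of 543 − 2·20 = 503 mm.


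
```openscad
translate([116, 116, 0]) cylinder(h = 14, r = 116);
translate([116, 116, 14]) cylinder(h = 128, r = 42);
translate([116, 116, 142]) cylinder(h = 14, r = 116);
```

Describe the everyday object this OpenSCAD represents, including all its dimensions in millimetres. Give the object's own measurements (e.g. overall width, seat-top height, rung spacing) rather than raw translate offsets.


A spool: two coaxial disc flanges of radius 116 mm and thickness 14 mm, joined by a core cylinder of radius 42 mm and height 128 mm. The lower flange rests on z = 0 and the three cylinders share a vertical axis.


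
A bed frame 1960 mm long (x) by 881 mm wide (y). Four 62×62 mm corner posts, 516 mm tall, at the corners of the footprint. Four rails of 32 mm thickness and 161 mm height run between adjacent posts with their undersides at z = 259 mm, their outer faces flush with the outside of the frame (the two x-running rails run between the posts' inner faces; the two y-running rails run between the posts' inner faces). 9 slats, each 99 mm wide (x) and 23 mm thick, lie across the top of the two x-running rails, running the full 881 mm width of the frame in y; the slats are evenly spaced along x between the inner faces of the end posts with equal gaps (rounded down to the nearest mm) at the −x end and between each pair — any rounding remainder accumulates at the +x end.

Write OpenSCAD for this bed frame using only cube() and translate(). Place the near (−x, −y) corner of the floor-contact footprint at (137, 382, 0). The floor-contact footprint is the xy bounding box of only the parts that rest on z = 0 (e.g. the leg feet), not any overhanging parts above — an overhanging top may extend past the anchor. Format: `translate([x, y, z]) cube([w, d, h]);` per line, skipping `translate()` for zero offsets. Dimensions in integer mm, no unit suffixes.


translate([137, 382, 0]) cube([62, 62, 516]);
translate([137, 1201, 0]) cube([62, 62, 516]);
translate([2035, 382, 0]) cube([62, 62, 516]);
translate([2035, 1201, 0]) cube([62, 62, 516]);
translate([199, 382, 259]) cube([1836, 32, 161]);
translate([199, 1231, 259]) cube([1836, 32, 161]);
translate([137, 444, 259]) cube([32, 757, 161]);
translate([2065, 444, 259]) cube([32, 757, 161]);
translate([293, 382, 420]) cube([99, 881, 23]);
translate([486, 382, 420]) cube([99, 881, 23]);
translate([679, 382, 420]) cube([99, 881, 23]);
translate([872, 382, 420]) cube([99, 881, 23]);
translate([1065, 382, 420]) cube([99, 881, 23]);
translate([1258, 382, 420]) cube([99, 881, 23]);
translate([1451, 382, 420]) cube([99, 881, 23]);
translate([1644, 382, 420]) cube([99, 881, 23]);
translate([1837, 382, 420]) cube([99, 881, 23]);


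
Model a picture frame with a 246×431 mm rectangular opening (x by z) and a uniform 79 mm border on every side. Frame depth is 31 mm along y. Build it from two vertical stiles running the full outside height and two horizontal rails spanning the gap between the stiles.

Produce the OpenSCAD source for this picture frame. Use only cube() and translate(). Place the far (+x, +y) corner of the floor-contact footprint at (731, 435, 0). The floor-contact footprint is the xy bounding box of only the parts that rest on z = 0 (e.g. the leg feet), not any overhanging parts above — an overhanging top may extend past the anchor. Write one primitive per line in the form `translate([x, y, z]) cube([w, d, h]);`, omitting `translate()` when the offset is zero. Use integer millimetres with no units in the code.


translate([327, 404, 0]) cube([79, 31, 589]);
translate([652, 404, 0]) cube([79, 31, 589]);
translate([406, 404, 0]) cube([246, 31, 79]);
translate([406, 404, 510]) cube([246, 31, 79]);


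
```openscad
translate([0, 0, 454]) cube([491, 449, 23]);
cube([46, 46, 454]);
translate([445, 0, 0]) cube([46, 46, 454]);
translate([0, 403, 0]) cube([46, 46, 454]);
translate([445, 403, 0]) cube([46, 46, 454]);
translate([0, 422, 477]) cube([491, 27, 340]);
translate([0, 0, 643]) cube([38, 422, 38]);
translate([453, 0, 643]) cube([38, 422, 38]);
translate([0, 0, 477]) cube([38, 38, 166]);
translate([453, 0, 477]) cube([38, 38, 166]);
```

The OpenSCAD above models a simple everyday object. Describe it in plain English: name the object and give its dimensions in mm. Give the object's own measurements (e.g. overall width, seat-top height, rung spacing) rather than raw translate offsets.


A chair. The seat is a 491×449×23 mm slab with its top at z = 477 mm, on four 46×46 mm corner legs (flush with the seat edges, standing on z = 0). A flat backrest 27 mm thick, 340 mm tall, spans the full seat width and rises from the seat top along its +y edge, rear face flush with the rear of the seat. Two armrests of 38×38 mm section run along each side from the seat's front edge to the front of the backrest, top faces 204 mm above the seat top and outer faces flush with the seat's x-edges; a 38×38 mm post under the front of each armrest stands on the seat at the front corner.


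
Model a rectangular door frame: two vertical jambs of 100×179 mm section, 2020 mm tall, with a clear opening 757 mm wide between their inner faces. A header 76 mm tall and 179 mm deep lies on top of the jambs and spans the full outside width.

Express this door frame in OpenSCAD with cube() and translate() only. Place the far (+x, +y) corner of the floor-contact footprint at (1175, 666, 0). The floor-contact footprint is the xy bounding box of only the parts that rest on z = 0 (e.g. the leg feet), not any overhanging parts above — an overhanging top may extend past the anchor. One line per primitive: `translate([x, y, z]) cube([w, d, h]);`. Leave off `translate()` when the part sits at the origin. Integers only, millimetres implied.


translate([218, 487, 0]) cube([100, 179, 2020]);
translate([1075, 487, 0]) cube([100, 179, 2020]);
translate([218, 487, 2020]) cube([957, 179, 76]);


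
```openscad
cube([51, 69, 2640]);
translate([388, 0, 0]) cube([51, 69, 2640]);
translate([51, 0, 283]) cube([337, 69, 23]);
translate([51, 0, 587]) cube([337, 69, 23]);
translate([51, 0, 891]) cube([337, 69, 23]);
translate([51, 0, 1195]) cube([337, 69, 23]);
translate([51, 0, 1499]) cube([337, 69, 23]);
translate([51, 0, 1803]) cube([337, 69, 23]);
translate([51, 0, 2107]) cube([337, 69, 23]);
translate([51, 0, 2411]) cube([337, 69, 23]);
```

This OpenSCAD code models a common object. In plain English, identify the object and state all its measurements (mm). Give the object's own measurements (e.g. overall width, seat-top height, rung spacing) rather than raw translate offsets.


A straight ladder. Two 51×69 mm vertical rails, 2640 mm tall, stand 439 mm apart (outside-to-outside) with their front faces coplanar on the −y side. 8 rungs, each 69 mm deep and 23 mm tall, span between the inner faces of the rails, front faces flush with the rails. The lowest rung's underside is at z = 283 mm and rungs are spaced 304 mm apart (underside to underside).


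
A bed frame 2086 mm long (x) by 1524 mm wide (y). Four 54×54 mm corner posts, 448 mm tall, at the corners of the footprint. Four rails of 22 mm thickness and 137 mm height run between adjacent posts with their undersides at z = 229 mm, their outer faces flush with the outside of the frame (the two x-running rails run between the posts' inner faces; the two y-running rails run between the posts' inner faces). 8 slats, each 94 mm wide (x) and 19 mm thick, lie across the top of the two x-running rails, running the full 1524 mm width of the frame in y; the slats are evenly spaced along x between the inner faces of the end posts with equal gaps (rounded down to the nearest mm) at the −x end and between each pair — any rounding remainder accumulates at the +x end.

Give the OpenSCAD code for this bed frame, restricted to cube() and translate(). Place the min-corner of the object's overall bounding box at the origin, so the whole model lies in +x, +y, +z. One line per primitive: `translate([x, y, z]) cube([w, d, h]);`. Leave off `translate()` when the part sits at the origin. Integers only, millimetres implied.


cube([54, 54, 448]);
translate([0, 1470, 0]) cube([54, 54, 448]);
translate([2032, 0, 0]) cube([54, 54, 448]);
translate([2032, 1470, 0]) cube([54, 54, 448]);
translate([54, 0, 229]) cube([1978, 22, 137]);
translate([54, 1502, 229]) cube([1978, 22, 137]);
translate([0, 54, 229]) cube([22, 1416, 137]);
translate([2064, 54, 229]) cube([22, 1416, 137]);
translate([190, 0, 366]) cube([94, 1524, 19]);
translate([420, 0, 366]) cube([94, 1524, 19]);
translate([650, 0, 366]) cube([94, 1524, 19]);
translate([880, 0, 366]) cube([94, 1524, 19]);
translate([1110, 0, 366]) cube([94, 1524, 19]);
translate([1340, 0, 366]) cube([94, 1524, 19]);
translate([1570, 0, 366]) cube([94, 1524, 19]);
translate([1800, 0, 366]) cube([94, 1524, 19]);


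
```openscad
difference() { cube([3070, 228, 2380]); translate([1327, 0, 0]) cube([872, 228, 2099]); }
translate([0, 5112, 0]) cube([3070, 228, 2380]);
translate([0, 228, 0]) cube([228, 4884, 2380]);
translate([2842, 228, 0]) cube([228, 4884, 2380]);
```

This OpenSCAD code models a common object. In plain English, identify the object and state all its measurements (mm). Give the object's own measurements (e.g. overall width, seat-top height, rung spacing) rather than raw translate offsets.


A single room: four walls, each 2380 mm tall and 228 mm thick, enclosing an outside footprint 3070×5340 mm (x × y), no floor or roof. The front and back walls (−y and +y sides) run the full x-width; the side walls fit between their inner faces. A door opening 872 mm wide and 2099 mm tall is cut through the front wall from the floor up, its −x edge 1327 mm from the wall's −x end.


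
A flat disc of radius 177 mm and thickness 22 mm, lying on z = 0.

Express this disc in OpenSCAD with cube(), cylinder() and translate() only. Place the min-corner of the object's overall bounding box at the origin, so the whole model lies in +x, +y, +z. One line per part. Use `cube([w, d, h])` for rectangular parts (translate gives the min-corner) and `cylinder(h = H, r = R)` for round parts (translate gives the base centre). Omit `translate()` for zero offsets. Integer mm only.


translate([177, 177, 0]) cylinder(h = 22, r = 177);


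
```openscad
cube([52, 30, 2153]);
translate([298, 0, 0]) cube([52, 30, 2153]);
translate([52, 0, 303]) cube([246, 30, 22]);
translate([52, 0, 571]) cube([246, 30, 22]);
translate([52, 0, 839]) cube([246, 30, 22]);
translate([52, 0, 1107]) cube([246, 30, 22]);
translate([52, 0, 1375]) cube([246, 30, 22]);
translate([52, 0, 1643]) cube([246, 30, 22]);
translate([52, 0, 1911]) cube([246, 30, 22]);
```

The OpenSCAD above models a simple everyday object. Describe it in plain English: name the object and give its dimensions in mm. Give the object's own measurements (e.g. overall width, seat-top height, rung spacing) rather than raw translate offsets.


A straight ladder. Two 52×30 mm vertical rails, 2153 mm tall, stand 350 mm apart (outside-to-outside) with their front faces coplanar on the −y side. 7 rungs, each 30 mm deep and 22 mm tall, span between the inner faces of the rails, front faces flush with the rails. The lowest rung's underside is at z = 303 mm and rungs are spaced 268 mm apart (underside to underside).


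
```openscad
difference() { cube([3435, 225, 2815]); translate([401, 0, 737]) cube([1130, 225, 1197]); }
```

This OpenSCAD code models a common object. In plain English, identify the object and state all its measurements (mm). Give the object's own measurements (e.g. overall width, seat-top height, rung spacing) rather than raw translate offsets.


A wall 3435 mm long (x), 225 mm thick (y), 2815 mm tall, with a rectangular window opening cut through it. The opening is 1130 mm wide and 1197 mm tall; its sill is at z = 737 mm and its near (−x) edge is 401 mm from the wall's −x end. The opening passes through the full wall thickness.


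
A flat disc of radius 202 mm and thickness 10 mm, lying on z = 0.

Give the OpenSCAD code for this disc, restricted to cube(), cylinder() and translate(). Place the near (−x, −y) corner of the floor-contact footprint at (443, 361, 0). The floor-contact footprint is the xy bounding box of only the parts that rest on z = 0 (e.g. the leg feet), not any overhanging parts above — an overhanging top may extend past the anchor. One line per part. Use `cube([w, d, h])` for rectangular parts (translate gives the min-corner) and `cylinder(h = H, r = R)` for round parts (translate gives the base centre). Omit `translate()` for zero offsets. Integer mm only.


translate([645, 563, 0]) cylinder(h = 10, r = 202);


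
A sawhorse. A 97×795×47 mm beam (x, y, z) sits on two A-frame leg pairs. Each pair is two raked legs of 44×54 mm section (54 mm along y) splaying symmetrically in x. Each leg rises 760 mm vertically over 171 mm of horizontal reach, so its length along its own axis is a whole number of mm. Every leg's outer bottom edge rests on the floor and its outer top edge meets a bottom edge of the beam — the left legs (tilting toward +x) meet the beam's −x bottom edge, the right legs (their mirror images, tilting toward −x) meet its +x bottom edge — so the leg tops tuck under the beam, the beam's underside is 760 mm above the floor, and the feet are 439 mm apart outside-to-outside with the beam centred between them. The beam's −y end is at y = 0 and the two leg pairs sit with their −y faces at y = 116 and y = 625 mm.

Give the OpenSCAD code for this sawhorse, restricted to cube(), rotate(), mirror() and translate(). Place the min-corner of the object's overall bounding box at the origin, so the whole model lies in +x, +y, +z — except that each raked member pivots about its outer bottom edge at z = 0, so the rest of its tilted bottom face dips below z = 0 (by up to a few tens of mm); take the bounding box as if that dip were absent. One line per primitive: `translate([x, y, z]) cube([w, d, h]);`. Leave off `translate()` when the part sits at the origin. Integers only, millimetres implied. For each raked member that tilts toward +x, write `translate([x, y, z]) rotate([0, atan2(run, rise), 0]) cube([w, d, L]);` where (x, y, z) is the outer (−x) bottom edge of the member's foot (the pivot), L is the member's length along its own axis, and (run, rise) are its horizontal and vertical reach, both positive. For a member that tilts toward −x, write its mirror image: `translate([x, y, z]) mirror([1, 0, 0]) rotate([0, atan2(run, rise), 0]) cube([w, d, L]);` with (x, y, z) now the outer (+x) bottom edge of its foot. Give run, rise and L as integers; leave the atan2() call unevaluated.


translate([171, 0, 760]) cube([97, 795, 47]);
translate([0, 116, 0]) rotate([0, atan2(171, 760), 0]) cube([44, 54, 779]);
translate([439, 116, 0]) mirror([1, 0, 0]) rotate([0, atan2(171, 760), 0]) cube([44, 54, 779]);
translate([0, 625, 0]) rotate([0, atan2(171, 760), 0]) cube([44, 54, 779]);
translate([439, 625, 0]) mirror([1, 0, 0]) rotate([0, atan2(171, 760), 0]) cube([44, 54, 779]);


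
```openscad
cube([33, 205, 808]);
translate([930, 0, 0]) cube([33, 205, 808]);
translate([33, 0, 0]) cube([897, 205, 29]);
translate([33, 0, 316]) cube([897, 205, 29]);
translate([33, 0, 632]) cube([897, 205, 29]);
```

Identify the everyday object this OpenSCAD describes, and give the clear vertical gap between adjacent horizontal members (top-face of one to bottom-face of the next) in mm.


A bookshelf. The clear shelf gap is 287 mm.

Two tall side panels with 3 horizontal boards between them — a bookshelf. The first two shelf undersides are at z = 0 and z = 316; with shelf thickness 29, the clear gap is 316 − 0 − 29 = 287 mm.


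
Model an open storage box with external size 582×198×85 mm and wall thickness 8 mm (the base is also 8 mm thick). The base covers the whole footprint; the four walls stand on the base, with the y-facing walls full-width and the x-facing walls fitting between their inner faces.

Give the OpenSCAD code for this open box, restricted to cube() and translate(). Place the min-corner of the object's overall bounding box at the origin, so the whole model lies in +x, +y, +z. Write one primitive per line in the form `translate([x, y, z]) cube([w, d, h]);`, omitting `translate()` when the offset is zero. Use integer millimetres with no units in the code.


cube([582, 198, 8]);
translate([0, 0, 8]) cube([582, 8, 77]);
translate([0, 190, 8]) cube([582, 8, 77]);
translate([0, 8, 8]) cube([8, 182, 77]);
translate([574, 8, 8]) cube([8, 182, 77]);


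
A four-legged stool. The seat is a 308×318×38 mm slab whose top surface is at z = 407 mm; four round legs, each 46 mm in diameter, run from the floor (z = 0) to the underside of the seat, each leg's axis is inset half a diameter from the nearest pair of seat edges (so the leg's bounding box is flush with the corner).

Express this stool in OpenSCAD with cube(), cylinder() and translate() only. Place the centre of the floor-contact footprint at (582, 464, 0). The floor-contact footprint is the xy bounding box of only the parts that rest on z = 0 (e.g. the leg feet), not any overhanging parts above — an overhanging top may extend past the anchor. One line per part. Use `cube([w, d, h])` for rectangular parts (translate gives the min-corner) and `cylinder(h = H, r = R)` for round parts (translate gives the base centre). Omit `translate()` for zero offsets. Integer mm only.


// leg_h = 407 - 38 = 369
translate([428, 305, 369]) cube([308, 318, 38]);
translate([451, 328, 0]) cylinder(h = 369, r = 23);
translate([713, 328, 0]) cylinder(h = 369, r = 23);
translate([451, 600, 0]) cylinder(h = 369, r = 23);
translate([713, 600, 0]) cylinder(h = 369, r = 23);


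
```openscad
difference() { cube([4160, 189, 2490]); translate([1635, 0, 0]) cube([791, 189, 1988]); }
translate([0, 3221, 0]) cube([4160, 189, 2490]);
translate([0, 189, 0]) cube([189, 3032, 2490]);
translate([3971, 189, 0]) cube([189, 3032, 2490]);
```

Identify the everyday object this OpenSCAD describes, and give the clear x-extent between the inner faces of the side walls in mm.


A single room. The interior width is 3782 mm.

Four walls enclosing a rectangle with a door in the front wall — a room. Outside width 4160 minus two 189 mm walls gives 3782 mm.


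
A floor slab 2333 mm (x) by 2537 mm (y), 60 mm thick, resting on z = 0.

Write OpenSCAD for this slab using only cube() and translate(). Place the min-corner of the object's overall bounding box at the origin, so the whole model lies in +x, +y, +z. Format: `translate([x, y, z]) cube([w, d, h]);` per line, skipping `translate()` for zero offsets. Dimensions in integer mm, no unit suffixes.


cube([2333, 2537, 60]);


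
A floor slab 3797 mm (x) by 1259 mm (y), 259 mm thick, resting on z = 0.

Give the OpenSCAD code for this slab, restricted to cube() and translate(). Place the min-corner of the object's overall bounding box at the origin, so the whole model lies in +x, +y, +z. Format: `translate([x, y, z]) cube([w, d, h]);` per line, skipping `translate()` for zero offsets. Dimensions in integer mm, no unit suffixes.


cube([3797, 1259, 259]);


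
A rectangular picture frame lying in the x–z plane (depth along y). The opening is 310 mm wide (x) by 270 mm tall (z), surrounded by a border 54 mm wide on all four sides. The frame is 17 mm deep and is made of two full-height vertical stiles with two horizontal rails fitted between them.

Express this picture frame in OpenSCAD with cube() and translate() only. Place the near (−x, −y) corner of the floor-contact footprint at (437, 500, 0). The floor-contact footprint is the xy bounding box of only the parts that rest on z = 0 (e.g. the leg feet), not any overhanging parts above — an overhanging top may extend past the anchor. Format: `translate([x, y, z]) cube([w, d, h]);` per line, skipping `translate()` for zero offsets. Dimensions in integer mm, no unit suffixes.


translate([437, 500, 0]) cube([54, 17, 378]);
translate([801, 500, 0]) cube([54, 17, 378]);
translate([491, 500, 0]) cube([310, 17, 54]);
translate([491, 500, 324]) cube([310, 17, 54]);


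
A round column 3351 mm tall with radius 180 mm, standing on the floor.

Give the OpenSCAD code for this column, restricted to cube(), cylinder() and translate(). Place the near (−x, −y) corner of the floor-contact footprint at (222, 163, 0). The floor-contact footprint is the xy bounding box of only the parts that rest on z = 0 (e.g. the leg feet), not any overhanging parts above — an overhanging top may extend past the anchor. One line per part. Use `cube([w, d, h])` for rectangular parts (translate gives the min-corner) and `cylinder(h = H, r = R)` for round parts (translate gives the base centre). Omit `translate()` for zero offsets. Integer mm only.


translate([402, 343, 0]) cylinder(h = 3351, r = 180);


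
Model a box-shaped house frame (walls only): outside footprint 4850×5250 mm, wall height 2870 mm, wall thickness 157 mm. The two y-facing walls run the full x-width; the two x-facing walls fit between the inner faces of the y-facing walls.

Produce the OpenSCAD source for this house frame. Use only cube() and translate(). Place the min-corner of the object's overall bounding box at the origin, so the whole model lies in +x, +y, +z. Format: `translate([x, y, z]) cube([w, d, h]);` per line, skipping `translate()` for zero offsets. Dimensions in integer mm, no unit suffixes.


cube([4850, 157, 2870]);
translate([0, 5093, 0]) cube([4850, 157, 2870]);
translate([0, 157, 0]) cube([157, 4936, 2870]);
translate([4693, 157, 0]) cube([157, 4936, 2870]);


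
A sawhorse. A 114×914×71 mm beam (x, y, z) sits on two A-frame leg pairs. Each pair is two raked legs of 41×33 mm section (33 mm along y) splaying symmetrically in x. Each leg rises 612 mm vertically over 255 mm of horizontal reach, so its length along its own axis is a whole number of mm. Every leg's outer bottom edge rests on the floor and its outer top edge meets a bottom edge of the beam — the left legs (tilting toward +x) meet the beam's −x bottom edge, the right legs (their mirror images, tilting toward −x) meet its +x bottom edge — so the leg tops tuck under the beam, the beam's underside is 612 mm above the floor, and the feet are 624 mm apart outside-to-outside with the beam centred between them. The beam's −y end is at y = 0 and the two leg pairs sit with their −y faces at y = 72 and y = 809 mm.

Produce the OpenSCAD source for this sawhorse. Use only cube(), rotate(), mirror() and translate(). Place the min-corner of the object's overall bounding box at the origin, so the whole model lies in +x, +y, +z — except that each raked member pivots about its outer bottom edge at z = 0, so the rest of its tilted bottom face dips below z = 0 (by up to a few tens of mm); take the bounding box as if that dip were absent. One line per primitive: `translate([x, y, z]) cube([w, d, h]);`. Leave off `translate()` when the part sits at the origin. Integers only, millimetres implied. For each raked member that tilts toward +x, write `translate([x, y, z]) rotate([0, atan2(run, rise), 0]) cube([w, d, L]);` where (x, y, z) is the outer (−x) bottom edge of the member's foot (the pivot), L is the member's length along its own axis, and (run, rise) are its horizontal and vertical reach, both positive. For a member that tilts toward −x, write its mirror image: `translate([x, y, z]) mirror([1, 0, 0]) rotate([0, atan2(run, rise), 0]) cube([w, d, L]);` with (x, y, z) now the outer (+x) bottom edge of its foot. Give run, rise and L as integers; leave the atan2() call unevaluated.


translate([255, 0, 612]) cube([114, 914, 71]);
translate([0, 72, 0]) rotate([0, atan2(255, 612), 0]) cube([41, 33, 663]);
translate([624, 72, 0]) mirror([1, 0, 0]) rotate([0, atan2(255, 612), 0]) cube([41, 33, 663]);
translate([0, 809, 0]) rotate([0, atan2(255, 612), 0]) cube([41, 33, 663]);
translate([624, 809, 0]) mirror([1, 0, 0]) rotate([0, atan2(255, 612), 0]) cube([41, 33, 663]);


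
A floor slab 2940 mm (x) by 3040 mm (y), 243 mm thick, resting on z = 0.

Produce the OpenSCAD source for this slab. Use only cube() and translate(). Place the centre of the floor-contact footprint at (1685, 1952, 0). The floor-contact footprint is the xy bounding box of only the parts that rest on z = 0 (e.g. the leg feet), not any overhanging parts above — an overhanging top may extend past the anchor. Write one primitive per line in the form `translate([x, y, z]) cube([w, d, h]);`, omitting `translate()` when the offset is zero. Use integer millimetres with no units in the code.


translate([215, 432, 0]) cube([2940, 3040, 243]);


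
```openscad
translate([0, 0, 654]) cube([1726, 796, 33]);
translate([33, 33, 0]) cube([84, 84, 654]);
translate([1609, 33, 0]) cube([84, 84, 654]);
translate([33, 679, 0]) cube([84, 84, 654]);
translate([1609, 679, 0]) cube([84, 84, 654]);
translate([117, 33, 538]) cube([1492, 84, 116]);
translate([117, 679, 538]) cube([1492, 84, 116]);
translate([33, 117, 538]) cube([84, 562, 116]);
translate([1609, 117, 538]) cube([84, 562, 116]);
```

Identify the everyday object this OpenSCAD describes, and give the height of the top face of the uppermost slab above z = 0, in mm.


A table. The table height is 687 mm.

A 1726×796×33 slab sits at z = 654 on four 84 mm square posts — a table. The top surface is at 654 + 33 = 687 mm.


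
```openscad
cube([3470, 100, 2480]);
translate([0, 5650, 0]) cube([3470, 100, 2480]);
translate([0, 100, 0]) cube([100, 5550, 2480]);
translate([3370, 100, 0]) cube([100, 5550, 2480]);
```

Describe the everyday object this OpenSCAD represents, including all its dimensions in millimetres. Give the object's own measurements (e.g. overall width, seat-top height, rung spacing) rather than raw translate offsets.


The wall frame of a small rectangular building: four walls, each 2480 mm tall and 100 mm thick, enclosing a footprint 3470 mm (x) by 5750 mm (y) outside-to-outside, with no floor or roof. The front and back walls (the −y and +y sides) span the full width; the two side walls fit between them.
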